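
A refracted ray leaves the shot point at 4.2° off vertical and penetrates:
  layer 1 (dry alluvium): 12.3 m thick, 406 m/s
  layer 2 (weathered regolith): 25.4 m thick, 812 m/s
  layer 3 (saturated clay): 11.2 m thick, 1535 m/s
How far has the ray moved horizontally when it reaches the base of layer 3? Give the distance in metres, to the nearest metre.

8 m

p = sin θ₁/V₁ = sin 4.2°/406 = 1.8039e-04 s/m is conserved through the stack.
Layer 1: θ = 4.20°; offset = 12.3·tan 4.20° = 0.903 m.
Layer 2: sin θ = p·812 = 0.1465 → θ = 8.42°; offset = 25.4·tan 8.42° = 3.761 m.
Layer 3: sin θ = p·1535 = 0.2769 → θ = 16.08°; offset = 11.2·tan 16.08° = 3.227 m.
Σ offsets = 7.892 m.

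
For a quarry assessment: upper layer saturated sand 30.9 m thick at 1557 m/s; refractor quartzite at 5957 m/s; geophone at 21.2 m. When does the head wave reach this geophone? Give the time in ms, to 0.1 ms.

t = x/V₂ + 2h·√(V₂²−V₁²)/(V₁V₂).
√(V₂²−V₁²) = √(5957²−1557²) = 5749.9 m/s; delay term = 2·30.9·5749.9/(1557·5957) = 0.03831 s.
t = 21.2/5957 + 0.03831 = 0.04187 s.

41.9 ms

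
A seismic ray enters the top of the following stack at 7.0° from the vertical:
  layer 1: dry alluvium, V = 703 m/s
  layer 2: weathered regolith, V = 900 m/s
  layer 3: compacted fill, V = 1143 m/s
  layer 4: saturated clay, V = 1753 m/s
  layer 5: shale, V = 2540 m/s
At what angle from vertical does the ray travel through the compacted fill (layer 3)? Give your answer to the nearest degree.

11°

Ray parameter p = sin 7.0° / 703 = 1.7336e-04 s/m.
sin θ_3 = p·V_3 = 1.7336e-04 × 1143 = 0.1981.
θ_3 = arcsin 0.1981 = 11.43°.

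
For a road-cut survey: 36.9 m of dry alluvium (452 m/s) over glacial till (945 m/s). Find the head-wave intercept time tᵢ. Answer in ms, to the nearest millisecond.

tᵢ = 2h·√(V₂²−V₁²)/(V₁V₂).
√(V₂²−V₁²) = √(945²−452²) = 829.9 m/s.
tᵢ = 2·36.9·829.9/(452·945) = 0.14339 s.

143 ms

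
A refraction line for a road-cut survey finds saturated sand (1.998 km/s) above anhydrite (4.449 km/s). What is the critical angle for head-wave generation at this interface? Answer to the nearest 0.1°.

Critical incidence: sin θ_c = V₁/V₂ = 1.998/4.449 = 0.4491.
θ_c = arcsin 0.4491 = 26.69°.

26.7°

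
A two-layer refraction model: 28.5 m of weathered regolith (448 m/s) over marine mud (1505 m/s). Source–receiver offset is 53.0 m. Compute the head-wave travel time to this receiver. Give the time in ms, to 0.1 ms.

156.7 ms

θ_c = arcsin(V₁/V₂) = arcsin(448/1505) = 17.32°, cos θ_c = 0.9547.
Intercept time tᵢ = 2h cos θ_c / V₁ = 2·28.5·0.9547/448 = 0.12146 s.
t = x/V₂ + tᵢ = 53.0/1505 + 0.12146 = 0.15668 s.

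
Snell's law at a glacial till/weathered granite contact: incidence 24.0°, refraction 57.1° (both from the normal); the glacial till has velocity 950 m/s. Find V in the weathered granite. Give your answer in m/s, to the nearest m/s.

sin 24.0° = 0.4067; sin 57.1° = 0.8396.
V₂ = V₁·(sin θ₂/sin θ₁) = 950·(0.8396/0.4067) = 1961.07 m/s.

1961 m/s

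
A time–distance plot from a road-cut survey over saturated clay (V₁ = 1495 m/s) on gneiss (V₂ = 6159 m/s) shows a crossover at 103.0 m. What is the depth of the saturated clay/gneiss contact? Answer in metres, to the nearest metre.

40 m

x_cross = 2h·√((V₂+V₁)/(V₂−V₁)) → h = x_cross / (2·√((V₂+V₁)/(V₂−V₁))).
√((V₂+V₁)/(V₂−V₁)) = √((6159+1495)/(6159−1495)) = 1.2810.
h = 103.0 / (2·1.2810) = 40.20 m.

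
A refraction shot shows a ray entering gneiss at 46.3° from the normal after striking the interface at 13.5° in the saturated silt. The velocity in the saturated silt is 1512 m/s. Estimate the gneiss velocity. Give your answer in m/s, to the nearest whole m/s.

sin 13.5° = 0.2334; sin 46.3° = 0.7230.
V₂ = V₁·(sin θ₂/sin θ₁) = 1512·(0.7230/0.2334) = 4682.58 m/s.

4683 m/s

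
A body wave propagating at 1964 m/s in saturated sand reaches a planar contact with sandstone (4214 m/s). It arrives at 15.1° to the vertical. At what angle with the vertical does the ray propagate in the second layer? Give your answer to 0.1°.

Snell's law: sin θ₂ = (V₂/V₁)·sin θ₁ = (4214/1964)·sin 15.1° = 0.5589.
θ₂ = arcsin 0.5589 = 33.98° from the normal.

34.0°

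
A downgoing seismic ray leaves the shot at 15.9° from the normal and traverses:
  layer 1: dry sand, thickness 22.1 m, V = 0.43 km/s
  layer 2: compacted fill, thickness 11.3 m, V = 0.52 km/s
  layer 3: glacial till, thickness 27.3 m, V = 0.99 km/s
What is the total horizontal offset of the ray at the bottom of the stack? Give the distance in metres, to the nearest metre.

Ray parameter p = sin 15.9° / 0.43 km/s = 6.3711e-01 s/km.
Layer 1: θ = 15.90°; offset = 22.1·tan 15.90° = 6.295 m.
Layer 2: sin θ = p·0.52 = 0.3313 → θ = 19.35°; offset = 11.3·tan 19.35° = 3.968 m.
Layer 3: sin θ = p·0.99 = 0.6307 → θ = 39.10°; offset = 27.3·tan 39.10° = 22.190 m.
Summing the layer offsets gives 32.453 m.

32 m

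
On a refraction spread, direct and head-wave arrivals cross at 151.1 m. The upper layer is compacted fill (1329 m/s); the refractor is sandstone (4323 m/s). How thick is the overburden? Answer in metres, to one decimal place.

55.0 m

h = (x_cross/2)·√((V₂−V₁)/(V₂+V₁)).
(V₂−V₁)/(V₂+V₁) = (4323−1329)/(4323+1329) = 0.5297; √ = 0.7278.
h = (151.1/2)·0.7278 = 54.99 m.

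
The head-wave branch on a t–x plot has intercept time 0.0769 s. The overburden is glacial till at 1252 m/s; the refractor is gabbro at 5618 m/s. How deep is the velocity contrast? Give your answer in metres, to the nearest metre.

49 m

θ_c = arcsin(1252/5618) = 12.88°; cos θ_c = 0.9749.
tᵢ = 2h cos θ_c/V₁ ⇒ h = tᵢ·V₁/(2 cos θ_c) = 0.0769·1252/(2·0.9749) = 49.38 m.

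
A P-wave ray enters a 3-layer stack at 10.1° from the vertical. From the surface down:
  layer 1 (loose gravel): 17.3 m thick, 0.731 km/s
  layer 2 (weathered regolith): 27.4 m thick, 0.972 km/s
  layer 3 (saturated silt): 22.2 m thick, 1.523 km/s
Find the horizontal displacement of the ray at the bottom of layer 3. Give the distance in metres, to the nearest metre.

18 m

Apply Snell's law at each interface; in layer i the horizontal offset is hᵢ·tan θᵢ.
Layer 1: θ = 10.10°; offset = 17.3·tan 10.10° = 3.082 m.
Layer 2: sin θ = 0.972·sin 10.1°/0.731 = 0.2332, θ = 13.48°; offset = 27.4·tan 13.48° = 6.570 m.
Layer 3: sin θ = 1.523·sin 10.1°/0.731 = 0.3654, θ = 21.43°; offset = 22.2·tan 21.43° = 8.714 m.
Summing the layer offsets gives 18.366 m.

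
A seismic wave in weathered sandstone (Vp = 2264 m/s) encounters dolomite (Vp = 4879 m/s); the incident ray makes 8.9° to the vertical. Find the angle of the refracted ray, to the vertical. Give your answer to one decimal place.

19.5°

sin θ₁/V₁ = sin θ₂/V₂ ⇒ sin θ₂ = 4879·sin 8.9°/2264 = 4879·0.1547/2264 = 0.3334.
θ₂ = sin⁻¹(0.3334) = 19.48° (from vertical).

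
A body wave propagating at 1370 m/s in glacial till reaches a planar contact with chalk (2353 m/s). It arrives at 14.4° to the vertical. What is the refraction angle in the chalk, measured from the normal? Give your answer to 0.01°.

Snell's law: sin θ₂ = (V₂/V₁)·sin θ₁ = (2353/1370)·sin 14.4° = 0.4271.
θ₂ = arcsin 0.4271 = 25.29° from the normal.

25.29°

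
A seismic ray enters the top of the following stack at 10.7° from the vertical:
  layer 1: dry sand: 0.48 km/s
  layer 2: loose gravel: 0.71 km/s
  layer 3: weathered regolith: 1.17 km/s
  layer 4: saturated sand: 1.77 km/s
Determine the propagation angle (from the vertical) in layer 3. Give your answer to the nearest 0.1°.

26.9°

Ray parameter p = sin 10.7° / 0.48 = 3.8681e-01 s/km.
sin θ_3 = p·V_3 = 3.8681e-01 × 1.17 = 0.4526.
θ_3 = 26.91° from the vertical.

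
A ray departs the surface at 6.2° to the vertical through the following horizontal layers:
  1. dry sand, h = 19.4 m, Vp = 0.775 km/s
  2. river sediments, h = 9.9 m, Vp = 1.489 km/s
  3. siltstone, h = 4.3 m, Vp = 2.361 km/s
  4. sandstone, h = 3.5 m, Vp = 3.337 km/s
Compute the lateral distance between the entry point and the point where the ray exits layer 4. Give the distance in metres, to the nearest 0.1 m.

p = sin θ₁/V₁ = sin 6.2°/0.775 = 1.3935e-01 s/km is conserved through the stack.
Layer 1: θ = 6.20°; offset = 19.4·tan 6.20° = 2.108 m.
Layer 2: sin θ = p·1.489 = 0.2075 → θ = 11.98°; offset = 9.9·tan 11.98° = 2.100 m.
Layer 3: sin θ = p·2.361 = 0.3290 → θ = 19.21°; offset = 4.3·tan 19.21° = 1.498 m.
Layer 4: sin θ = p·3.337 = 0.4650 → θ = 27.71°; offset = 3.5·tan 27.71° = 1.838 m.
Summing the layer offsets gives 7.544 m.

7.5 m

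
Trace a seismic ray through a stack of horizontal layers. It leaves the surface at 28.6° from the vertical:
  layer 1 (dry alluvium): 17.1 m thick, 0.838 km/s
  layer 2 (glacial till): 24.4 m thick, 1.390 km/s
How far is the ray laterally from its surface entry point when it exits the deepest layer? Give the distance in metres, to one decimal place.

p = sin θ₁/V₁ = sin 28.6°/0.838 = 5.7123e-01 s/km is conserved through the stack.
Layer 1: θ = 28.60°; offset = 17.1·tan 28.60° = 9.323 m.
Layer 2: sin θ = p·1.390 = 0.7940 → θ = 52.56°; offset = 24.4·tan 52.56° = 31.870 m.
Summing the layer offsets gives 41.193 m.

41.2 m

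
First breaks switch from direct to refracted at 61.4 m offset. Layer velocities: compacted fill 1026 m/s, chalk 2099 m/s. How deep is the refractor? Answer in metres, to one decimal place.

h = (x_cross/2)·√((V₂−V₁)/(V₂+V₁)).
(V₂−V₁)/(V₂+V₁) = (2099−1026)/(2099+1026) = 0.3434; √ = 0.5860.
h = (61.4/2)·0.5860 = 17.99 m.

18.0 m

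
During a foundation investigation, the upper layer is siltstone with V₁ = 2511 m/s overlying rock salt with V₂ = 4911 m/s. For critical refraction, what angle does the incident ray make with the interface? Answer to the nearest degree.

59°

At critical incidence the refracted ray runs along the interface (θ₂ = 90°), so sin θ_c = V₁/V₂.
θ_c = arcsin(2511/4911) = arcsin 0.5113 = 30.75°.
Measured from the interface: 90° − 30.75° = 59.25°.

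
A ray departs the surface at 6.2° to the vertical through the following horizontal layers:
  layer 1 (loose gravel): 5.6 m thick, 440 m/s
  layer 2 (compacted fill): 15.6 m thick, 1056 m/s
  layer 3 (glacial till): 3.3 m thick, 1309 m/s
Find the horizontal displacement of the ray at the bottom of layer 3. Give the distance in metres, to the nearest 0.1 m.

5.9 m

Apply Snell's law at each interface; in layer i the horizontal offset is hᵢ·tan θᵢ.
Layer 1: θ = 6.20°; offset = 5.6·tan 6.20° = 0.608 m.
Layer 2: sin θ = 1056·sin 6.2°/440 = 0.2592, θ = 15.02°; offset = 15.6·tan 15.02° = 4.187 m.
Layer 3: sin θ = 1309·sin 6.2°/440 = 0.3213, θ = 18.74°; offset = 3.3·tan 18.74° = 1.120 m.
Σ offsets = 5.915 m.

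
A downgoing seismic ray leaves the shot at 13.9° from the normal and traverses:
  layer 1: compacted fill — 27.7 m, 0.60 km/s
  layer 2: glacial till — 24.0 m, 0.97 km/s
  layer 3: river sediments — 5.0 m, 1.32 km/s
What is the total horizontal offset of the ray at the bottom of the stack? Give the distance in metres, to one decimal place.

20.1 m

Ray parameter p = sin 13.9° / 0.60 km/s = 4.0038e-01 s/km.
Layer 1: θ = 13.90°; offset = 27.7·tan 13.90° = 6.855 m.
Layer 2: sin θ = p·0.97 = 0.3884 → θ = 22.85°; offset = 24.0·tan 22.85° = 10.115 m.
Layer 3: sin θ = p·1.32 = 0.5285 → θ = 31.90°; offset = 5.0·tan 31.90° = 3.113 m.
Total horizontal offset = 20.083 m.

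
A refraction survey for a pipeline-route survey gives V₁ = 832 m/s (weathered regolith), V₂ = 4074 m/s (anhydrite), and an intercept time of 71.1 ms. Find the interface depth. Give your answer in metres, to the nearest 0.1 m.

30.2 m

θ_c = arcsin(832/4074) = 11.78°; cos θ_c = 0.9789.
tᵢ = 2h cos θ_c/V₁ ⇒ h = tᵢ·V₁/(2 cos θ_c) = 0.0711·832/(2·0.9789) = 30.21 m.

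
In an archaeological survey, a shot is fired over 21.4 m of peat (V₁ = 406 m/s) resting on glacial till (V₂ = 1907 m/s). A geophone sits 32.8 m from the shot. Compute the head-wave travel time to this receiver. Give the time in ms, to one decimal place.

t = x/V₂ + 2h·√(V₂²−V₁²)/(V₁V₂).
√(V₂²−V₁²) = √(1907²−406²) = 1863.3 m/s; delay term = 2·21.4·1863.3/(406·1907) = 0.10300 s.
t = 32.8/1907 + 0.10300 = 0.12020 s.

120.2 ms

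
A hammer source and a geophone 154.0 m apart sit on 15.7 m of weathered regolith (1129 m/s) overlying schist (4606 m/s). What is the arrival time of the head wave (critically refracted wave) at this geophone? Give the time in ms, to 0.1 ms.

60.4 ms

t = x/V₂ + 2h·√(V₂²−V₁²)/(V₁V₂).
√(V₂²−V₁²) = √(4606²−1129²) = 4465.5 m/s; delay term = 2·15.7·4465.5/(1129·4606) = 0.02696 s.
t = 154.0/4606 + 0.02696 = 0.06040 s.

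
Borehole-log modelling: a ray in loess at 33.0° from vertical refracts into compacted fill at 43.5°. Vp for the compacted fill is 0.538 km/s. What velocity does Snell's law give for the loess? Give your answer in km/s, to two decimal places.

0.43 km/s

Snell's law: sin 33.0°/V₁ = sin 43.5°/V₂.
V₁ = V₂·sin 33.0°/sin 43.5° = 0.538 × 0.7912 = 0.43 km/s.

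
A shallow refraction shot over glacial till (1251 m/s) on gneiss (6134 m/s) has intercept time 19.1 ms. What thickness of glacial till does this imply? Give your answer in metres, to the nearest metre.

12 m

θ_c = arcsin(1251/6134) = 11.77°; cos θ_c = 0.9790.
tᵢ = 2h cos θ_c/V₁ ⇒ h = tᵢ·V₁/(2 cos θ_c) = 0.0191·1251/(2·0.9790) = 12.20 m.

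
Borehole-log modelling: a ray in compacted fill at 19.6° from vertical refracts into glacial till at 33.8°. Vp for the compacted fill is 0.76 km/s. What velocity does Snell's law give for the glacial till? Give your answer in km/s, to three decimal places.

sin 19.6° = 0.3355; sin 33.8° = 0.5563.
V₂ = V₁·(sin θ₂/sin θ₁) = 0.76·(0.5563/0.3355) = 1.260 km/s.

1.260 km/s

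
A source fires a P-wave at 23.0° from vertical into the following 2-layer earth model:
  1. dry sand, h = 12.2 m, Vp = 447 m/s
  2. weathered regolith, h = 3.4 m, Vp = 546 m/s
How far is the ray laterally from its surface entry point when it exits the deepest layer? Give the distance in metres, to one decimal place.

Ray parameter p = sin 23.0° / 447 m/s = 8.7412e-04 s/m.
Layer 1: θ = 23.00°; offset = 12.2·tan 23.00° = 5.179 m.
Layer 2: sin θ = p·546 = 0.4773 → θ = 28.51°; offset = 3.4·tan 28.51° = 1.847 m.
Total horizontal offset = 7.025 m.

7.0 m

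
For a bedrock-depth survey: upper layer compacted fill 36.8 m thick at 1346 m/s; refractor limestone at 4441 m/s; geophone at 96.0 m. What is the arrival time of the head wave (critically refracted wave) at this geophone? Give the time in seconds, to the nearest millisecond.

θ_c = arcsin(V₁/V₂) = arcsin(1346/4441) = 17.64°, cos θ_c = 0.9530.
Intercept time tᵢ = 2h cos θ_c / V₁ = 2·36.8·0.9530/1346 = 0.05211 s.
t = x/V₂ + tᵢ = 96.0/4441 + 0.05211 = 0.07373 s.

0.074 s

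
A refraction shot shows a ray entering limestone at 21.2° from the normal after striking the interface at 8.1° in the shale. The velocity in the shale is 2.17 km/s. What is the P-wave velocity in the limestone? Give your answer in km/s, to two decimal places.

5.57 km/s

sin 8.1° = 0.1409; sin 21.2° = 0.3616.
V₂ = V₁·(sin θ₂/sin θ₁) = 2.17·(0.3616/0.1409) = 5.57 km/s.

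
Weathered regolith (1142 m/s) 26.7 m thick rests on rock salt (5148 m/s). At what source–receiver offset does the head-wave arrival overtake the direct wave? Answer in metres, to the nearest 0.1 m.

θ_c = arcsin(1142/5148) = 12.82°, so cos θ_c = 0.9751 and tᵢ = 2h cos θ_c/V₁ = 0.0456 s.
At crossover x/V₁ = x/V₂ + tᵢ ⇒ x = tᵢ/(1/V₁ − 1/V₂) = 0.04560/(8.7566e-04 − 1.9425e-04) = 66.91 m.

66.9 m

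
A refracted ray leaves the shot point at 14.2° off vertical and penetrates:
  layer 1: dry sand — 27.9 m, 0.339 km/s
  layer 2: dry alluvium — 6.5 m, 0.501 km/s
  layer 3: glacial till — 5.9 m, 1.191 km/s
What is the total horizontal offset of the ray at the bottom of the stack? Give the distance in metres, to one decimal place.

19.6 m

Apply Snell's law at each interface; in layer i the horizontal offset is hᵢ·tan θᵢ.
Layer 1: θ = 14.20°; offset = 27.9·tan 14.20° = 7.060 m.
Layer 2: sin θ = 0.501·sin 14.2°/0.339 = 0.3625, θ = 21.26°; offset = 6.5·tan 21.26° = 2.528 m.
Layer 3: sin θ = 1.191·sin 14.2°/0.339 = 0.8618, θ = 59.52°; offset = 5.9·tan 59.52° = 10.025 m.
Total horizontal offset = 19.614 m.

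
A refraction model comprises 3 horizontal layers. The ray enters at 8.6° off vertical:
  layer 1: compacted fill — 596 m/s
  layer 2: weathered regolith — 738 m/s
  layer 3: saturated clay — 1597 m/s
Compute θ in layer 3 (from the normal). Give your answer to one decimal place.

23.6°

Ray parameter p = sin 8.6° / 596 = 2.5090e-04 s/m.
sin θ_3 = p·V_3 = 2.5090e-04 × 1597 = 0.4007.
θ_3 = arcsin 0.4007 = 23.62°.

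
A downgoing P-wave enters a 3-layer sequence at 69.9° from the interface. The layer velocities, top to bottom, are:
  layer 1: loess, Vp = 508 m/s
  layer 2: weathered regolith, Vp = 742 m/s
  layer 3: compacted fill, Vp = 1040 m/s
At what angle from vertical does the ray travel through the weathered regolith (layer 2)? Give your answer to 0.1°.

From the normal: θ₁ = 90° − 69.9° = 20.1°.
Ray parameter p = sin 20.1° / 508 = 6.7650e-04 s/m.
sin θ_2 = p·V_2 = 6.7650e-04 × 742 = 0.5020.
θ_2 = 30.13° from the vertical.

30.1°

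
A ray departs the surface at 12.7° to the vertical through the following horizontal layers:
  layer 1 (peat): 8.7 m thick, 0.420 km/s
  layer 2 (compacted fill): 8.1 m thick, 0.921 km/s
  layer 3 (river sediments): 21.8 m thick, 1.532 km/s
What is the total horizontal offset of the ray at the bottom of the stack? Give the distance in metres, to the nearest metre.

36 m

p = sin θ₁/V₁ = sin 12.7°/0.420 = 5.2344e-01 s/km is conserved through the stack.
Layer 1: θ = 12.70°; offset = 8.7·tan 12.70° = 1.961 m.
Layer 2: sin θ = p·0.921 = 0.4821 → θ = 28.82°; offset = 8.1·tan 28.82° = 4.457 m.
Layer 3: sin θ = p·1.532 = 0.8019 → θ = 53.31°; offset = 21.8·tan 53.31° = 29.261 m.
Total horizontal offset = 35.679 m.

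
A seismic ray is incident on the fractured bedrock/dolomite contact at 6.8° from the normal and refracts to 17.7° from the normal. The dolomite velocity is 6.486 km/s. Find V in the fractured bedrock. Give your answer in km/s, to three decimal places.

2.526 km/s

sin 6.8° = 0.1184; sin 17.7° = 0.3040.
V₁ = V₂·(sin θ₁/sin θ₂) = 6.486·(0.1184/0.3040) = 2.526 km/s.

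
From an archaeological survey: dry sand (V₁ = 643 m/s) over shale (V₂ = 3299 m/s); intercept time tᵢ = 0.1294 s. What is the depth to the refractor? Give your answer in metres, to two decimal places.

h = tᵢ·V₁·V₂ / (2·√(V₂²−V₁²)).
√(V₂²−V₁²) = √(3299² − 643²) = 3235.7 m/s.
h = 0.1294 s × 643 × 3299 / (2 × 3235.7) = 42.42 m.

42.42 m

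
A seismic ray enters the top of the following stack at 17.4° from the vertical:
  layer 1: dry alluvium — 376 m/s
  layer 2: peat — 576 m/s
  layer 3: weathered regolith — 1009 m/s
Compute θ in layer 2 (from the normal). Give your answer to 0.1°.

27.3°

Ray parameter p = sin 17.4° / 376 = 7.9532e-04 s/m.
sin θ_2 = p·V_2 = 7.9532e-04 × 576 = 0.4581.
θ_2 = 27.26° from the vertical.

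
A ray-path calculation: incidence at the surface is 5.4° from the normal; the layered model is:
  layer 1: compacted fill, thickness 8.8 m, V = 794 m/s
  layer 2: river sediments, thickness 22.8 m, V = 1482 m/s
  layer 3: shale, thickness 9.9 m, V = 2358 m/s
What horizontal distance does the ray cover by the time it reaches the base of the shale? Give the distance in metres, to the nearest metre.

Apply Snell's law at each interface; in layer i the horizontal offset is hᵢ·tan θᵢ.
Layer 1: θ = 5.40°; offset = 8.8·tan 5.40° = 0.832 m.
Layer 2: sin θ = 1482·sin 5.4°/794 = 0.1757, θ = 10.12°; offset = 22.8·tan 10.12° = 4.068 m.
Layer 3: sin θ = 2358·sin 5.4°/794 = 0.2795, θ = 16.23°; offset = 9.9·tan 16.23° = 2.882 m.
Σ offsets = 7.782 m.

8 m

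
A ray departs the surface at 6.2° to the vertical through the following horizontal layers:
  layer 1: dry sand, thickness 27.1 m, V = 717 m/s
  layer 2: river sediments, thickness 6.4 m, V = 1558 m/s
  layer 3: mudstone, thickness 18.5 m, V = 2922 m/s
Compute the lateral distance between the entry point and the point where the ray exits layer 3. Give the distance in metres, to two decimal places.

13.56 m

Apply Snell's law at each interface; in layer i the horizontal offset is hᵢ·tan θᵢ.
Layer 1: θ = 6.20°; offset = 27.1·tan 6.20° = 2.9440 m.
Layer 2: sin θ = 1558·sin 6.2°/717 = 0.2347, θ = 13.57°; offset = 6.4·tan 13.57° = 1.5451 m.
Layer 3: sin θ = 2922·sin 6.2°/717 = 0.4401, θ = 26.11°; offset = 18.5·tan 26.11° = 9.0680 m.
Total horizontal offset = 13.5570 m.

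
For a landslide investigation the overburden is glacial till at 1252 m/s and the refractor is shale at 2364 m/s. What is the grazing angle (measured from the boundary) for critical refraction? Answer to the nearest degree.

58°

At critical incidence the refracted ray runs along the interface (θ₂ = 90°), so sin θ_c = V₁/V₂.
θ_c = arcsin(1252/2364) = arcsin 0.5296 = 31.98°.
Measured from the interface: 90° − 31.98° = 58.02°.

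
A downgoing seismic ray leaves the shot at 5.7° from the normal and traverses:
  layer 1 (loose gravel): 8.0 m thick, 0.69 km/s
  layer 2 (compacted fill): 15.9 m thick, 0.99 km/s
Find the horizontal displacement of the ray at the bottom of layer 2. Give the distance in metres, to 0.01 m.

3.09 m

Apply Snell's law at each interface; in layer i the horizontal offset is hᵢ·tan θᵢ.
Layer 1: θ = 5.70°; offset = 8.0·tan 5.70° = 0.7985 m.
Layer 2: sin θ = 0.99·sin 5.7°/0.69 = 0.1425, θ = 8.19°; offset = 15.9·tan 8.19° = 2.2891 m.
Σ offsets = 3.0877 m.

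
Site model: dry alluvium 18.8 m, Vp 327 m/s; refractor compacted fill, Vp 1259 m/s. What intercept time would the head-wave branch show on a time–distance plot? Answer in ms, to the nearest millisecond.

θ_c = arcsin(V₁/V₂) = arcsin(327/1259) = 15.05°; cos θ_c = 0.9657.
tᵢ = 2h·cos θ_c / V₁ = 2·18.8·0.9657 / 327 = 0.11104 s.

111 ms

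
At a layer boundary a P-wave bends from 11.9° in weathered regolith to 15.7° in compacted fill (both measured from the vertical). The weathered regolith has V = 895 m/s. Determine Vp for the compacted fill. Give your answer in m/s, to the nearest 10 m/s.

sin 11.9° = 0.2062; sin 15.7° = 0.2706.
V₂ = V₁·(sin θ₂/sin θ₁) = 895·(0.2706/0.2062) = 1174.50 m/s.

1170 m/s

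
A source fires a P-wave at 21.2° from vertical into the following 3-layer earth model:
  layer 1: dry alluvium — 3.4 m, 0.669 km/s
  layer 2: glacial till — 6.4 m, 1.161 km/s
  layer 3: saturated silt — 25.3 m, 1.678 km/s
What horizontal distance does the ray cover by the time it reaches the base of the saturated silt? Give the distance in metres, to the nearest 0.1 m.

Apply Snell's law at each interface; in layer i the horizontal offset is hᵢ·tan θᵢ.
Layer 1: θ = 21.20°; offset = 3.4·tan 21.20° = 1.319 m.
Layer 2: sin θ = 1.161·sin 21.2°/0.669 = 0.6276, θ = 38.87°; offset = 6.4·tan 38.87° = 5.159 m.
Layer 3: sin θ = 1.678·sin 21.2°/0.669 = 0.9070, θ = 65.10°; offset = 25.3·tan 65.10° = 54.501 m.
Summing the layer offsets gives 60.979 m.

61.0 m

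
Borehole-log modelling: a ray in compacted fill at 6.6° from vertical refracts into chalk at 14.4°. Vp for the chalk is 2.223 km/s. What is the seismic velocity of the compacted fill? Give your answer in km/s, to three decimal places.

sin 6.6° = 0.1149; sin 14.4° = 0.2487.
V₁ = V₂·(sin θ₁/sin θ₂) = 2.223·(0.1149/0.2487) = 1.027 km/s.

1.027 km/s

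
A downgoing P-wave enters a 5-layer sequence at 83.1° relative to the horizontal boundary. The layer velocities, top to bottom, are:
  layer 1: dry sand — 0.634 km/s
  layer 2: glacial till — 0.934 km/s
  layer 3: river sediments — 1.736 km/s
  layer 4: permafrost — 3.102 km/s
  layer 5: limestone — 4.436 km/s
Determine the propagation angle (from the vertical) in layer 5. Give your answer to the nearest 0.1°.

57.2°

From the normal: θ₁ = 90° − 83.1° = 6.9°.
Ray parameter p = sin 6.9° / 0.634 = 1.8949e-01 s/km.
sin θ_5 = p·V_5 = 1.8949e-01 × 4.436 = 0.8406.
θ_5 = 57.20° from the vertical.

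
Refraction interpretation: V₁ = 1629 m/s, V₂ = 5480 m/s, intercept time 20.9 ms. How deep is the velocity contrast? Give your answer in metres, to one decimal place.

θ_c = arcsin(1629/5480) = 17.29°; cos θ_c = 0.9548.
tᵢ = 2h cos θ_c/V₁ ⇒ h = tᵢ·V₁/(2 cos θ_c) = 0.0209·1629/(2·0.9548) = 17.83 m.

17.8 m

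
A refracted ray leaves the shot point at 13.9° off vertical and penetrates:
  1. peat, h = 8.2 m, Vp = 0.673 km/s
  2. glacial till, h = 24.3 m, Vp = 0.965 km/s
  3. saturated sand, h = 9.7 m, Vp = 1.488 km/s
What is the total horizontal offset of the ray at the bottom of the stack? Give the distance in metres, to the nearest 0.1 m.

17.0 m

Apply Snell's law at each interface; in layer i the horizontal offset is hᵢ·tan θᵢ.
Layer 1: θ = 13.90°; offset = 8.2·tan 13.90° = 2.029 m.
Layer 2: sin θ = 0.965·sin 13.9°/0.673 = 0.3445, θ = 20.15°; offset = 24.3·tan 20.15° = 8.916 m.
Layer 3: sin θ = 1.488·sin 13.9°/0.673 = 0.5311, θ = 32.08°; offset = 9.7·tan 32.08° = 6.081 m.
Σ offsets = 17.026 m.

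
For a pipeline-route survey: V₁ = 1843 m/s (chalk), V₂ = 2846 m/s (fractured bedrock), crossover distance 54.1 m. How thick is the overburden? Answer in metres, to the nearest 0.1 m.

12.5 m

x_cross = 2h·√((V₂+V₁)/(V₂−V₁)) → h = x_cross / (2·√((V₂+V₁)/(V₂−V₁))).
√((V₂+V₁)/(V₂−V₁)) = √((2846+1843)/(2846−1843)) = 2.1622.
h = 54.1 / (2·2.1622) = 12.51 m.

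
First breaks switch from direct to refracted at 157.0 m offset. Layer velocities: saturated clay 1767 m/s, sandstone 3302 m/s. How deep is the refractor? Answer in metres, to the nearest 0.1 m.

43.2 m

x_cross = 2h·√((V₂+V₁)/(V₂−V₁)) → h = x_cross / (2·√((V₂+V₁)/(V₂−V₁))).
√((V₂+V₁)/(V₂−V₁)) = √((3302+1767)/(3302−1767)) = 1.8172.
h = 157.0 / (2·1.8172) = 43.20 m.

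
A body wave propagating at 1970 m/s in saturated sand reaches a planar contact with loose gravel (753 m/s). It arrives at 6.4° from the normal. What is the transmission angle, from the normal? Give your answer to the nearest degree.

sin θ₁/V₁ = sin θ₂/V₂ ⇒ sin θ₂ = 753·sin 6.4°/1970 = 753·0.1115/1970 = 0.0426.
θ₂ = sin⁻¹(0.0426) = 2.44° (from vertical).

2°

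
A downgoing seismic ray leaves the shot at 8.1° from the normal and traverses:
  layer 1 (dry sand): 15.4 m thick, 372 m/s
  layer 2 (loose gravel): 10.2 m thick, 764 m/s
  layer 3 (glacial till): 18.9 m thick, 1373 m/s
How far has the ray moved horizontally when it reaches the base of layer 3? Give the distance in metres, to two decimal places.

16.78 m

p = sin θ₁/V₁ = sin 8.1°/372 = 3.7877e-04 s/m is conserved through the stack.
Layer 1: θ = 8.10°; offset = 15.4·tan 8.10° = 2.1917 m.
Layer 2: sin θ = p·764 = 0.2894 → θ = 16.82°; offset = 10.2·tan 16.82° = 3.0836 m.
Layer 3: sin θ = p·1373 = 0.5200 → θ = 31.34°; offset = 18.9·tan 31.34° = 11.5074 m.
Σ offsets = 16.7827 m.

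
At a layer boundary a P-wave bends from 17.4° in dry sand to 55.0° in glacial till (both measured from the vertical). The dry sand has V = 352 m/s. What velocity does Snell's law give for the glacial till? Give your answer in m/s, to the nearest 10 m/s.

Snell's law: sin 17.4°/V₁ = sin 55.0°/V₂.
V₂ = V₁·sin 55.0°/sin 17.4° = 352 × 2.7393 = 964.22 m/s.

960 m/s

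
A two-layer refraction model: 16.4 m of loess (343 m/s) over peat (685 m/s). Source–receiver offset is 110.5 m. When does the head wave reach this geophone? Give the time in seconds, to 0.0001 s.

0.2441 s

t = x/V₂ + 2h·√(V₂²−V₁²)/(V₁V₂).
√(V₂²−V₁²) = √(685²−343²) = 592.9 m/s; delay term = 2·16.4·592.9/(343·685) = 0.08277 s.
t = 110.5/685 + 0.08277 = 0.24409 s.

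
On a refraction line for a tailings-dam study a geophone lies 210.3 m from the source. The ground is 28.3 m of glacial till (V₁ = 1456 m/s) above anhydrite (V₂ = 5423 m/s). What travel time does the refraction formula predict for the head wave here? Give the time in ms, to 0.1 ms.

76.2 ms

θ_c = arcsin(V₁/V₂) = arcsin(1456/5423) = 15.57°, cos θ_c = 0.9633.
Intercept time tᵢ = 2h cos θ_c / V₁ = 2·28.3·0.9633/1456 = 0.03745 s.
t = x/V₂ + tᵢ = 210.3/5423 + 0.03745 = 0.07623 s.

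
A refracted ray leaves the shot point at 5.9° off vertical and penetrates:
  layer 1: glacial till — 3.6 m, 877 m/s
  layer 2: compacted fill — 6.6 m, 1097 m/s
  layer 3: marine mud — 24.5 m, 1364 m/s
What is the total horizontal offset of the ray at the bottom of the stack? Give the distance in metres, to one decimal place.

5.2 m

Apply Snell's law at each interface; in layer i the horizontal offset is hᵢ·tan θᵢ.
Layer 1: θ = 5.90°; offset = 3.6·tan 5.90° = 0.372 m.
Layer 2: sin θ = 1097·sin 5.9°/877 = 0.1286, θ = 7.39°; offset = 6.6·tan 7.39° = 0.856 m.
Layer 3: sin θ = 1364·sin 5.9°/877 = 0.1599, θ = 9.20°; offset = 24.5·tan 9.20° = 3.968 m.
Total horizontal offset = 5.196 m.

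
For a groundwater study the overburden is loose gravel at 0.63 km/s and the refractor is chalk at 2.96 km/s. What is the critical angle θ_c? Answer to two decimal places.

Critical incidence: sin θ_c = V₁/V₂ = 0.63/2.96 = 0.2128.
θ_c = arcsin 0.2128 = 12.29°.

12.29°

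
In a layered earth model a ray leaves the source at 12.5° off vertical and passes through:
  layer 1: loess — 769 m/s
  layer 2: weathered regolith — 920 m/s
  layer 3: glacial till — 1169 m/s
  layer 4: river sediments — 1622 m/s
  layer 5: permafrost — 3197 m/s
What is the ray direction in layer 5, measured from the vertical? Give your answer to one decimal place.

64.1°

Ray parameter p = sin 12.5° / 769 = 2.8146e-04 s/m.
sin θ_5 = p·V_5 = 2.8146e-04 × 3197 = 0.8998.
θ_5 = 64.13° from the vertical.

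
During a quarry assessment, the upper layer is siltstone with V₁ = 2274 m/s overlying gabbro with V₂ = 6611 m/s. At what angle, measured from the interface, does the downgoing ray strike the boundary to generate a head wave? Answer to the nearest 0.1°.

At critical incidence the refracted ray runs along the interface (θ₂ = 90°), so sin θ_c = V₁/V₂.
θ_c = arcsin(2274/6611) = arcsin 0.3440 = 20.12°.
Measured from the interface: 90° − 20.12° = 69.88°.

69.9°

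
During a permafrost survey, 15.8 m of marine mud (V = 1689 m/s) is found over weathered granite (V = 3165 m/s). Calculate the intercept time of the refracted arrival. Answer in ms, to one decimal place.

15.8 ms

tᵢ = 2h·√(V₂²−V₁²)/(V₁V₂).
√(V₂²−V₁²) = √(3165²−1689²) = 2676.7 m/s.
tᵢ = 2·15.8·2676.7/(1689·3165) = 0.01582 s.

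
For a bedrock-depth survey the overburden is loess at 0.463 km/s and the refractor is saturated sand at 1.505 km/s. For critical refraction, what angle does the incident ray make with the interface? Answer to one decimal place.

72.1°

At critical incidence the refracted ray runs along the interface (θ₂ = 90°), so sin θ_c = V₁/V₂.
θ_c = arcsin(0.463/1.505) = arcsin 0.3076 = 17.92°.
Measured from the interface: 90° − 17.92° = 72.08°.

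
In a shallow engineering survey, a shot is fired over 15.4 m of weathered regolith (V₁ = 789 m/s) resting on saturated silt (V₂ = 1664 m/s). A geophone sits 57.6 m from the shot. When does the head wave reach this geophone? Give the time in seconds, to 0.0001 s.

t = x/V₂ + 2h·√(V₂²−V₁²)/(V₁V₂).
√(V₂²−V₁²) = √(1664²−789²) = 1465.1 m/s; delay term = 2·15.4·1465.1/(789·1664) = 0.03437 s.
t = 57.6/1664 + 0.03437 = 0.06898 s.

0.0690 s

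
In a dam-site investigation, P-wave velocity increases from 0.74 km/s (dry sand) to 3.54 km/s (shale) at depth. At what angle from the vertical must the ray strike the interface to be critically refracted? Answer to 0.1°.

At critical incidence the refracted ray runs along the interface (θ₂ = 90°), so sin θ_c = V₁/V₂.
θ_c = arcsin(0.74/3.54) = arcsin 0.2090 = 12.07°.

12.1°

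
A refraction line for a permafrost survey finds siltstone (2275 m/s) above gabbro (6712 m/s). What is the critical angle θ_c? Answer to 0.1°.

Critical incidence: sin θ_c = V₁/V₂ = 2275/6712 = 0.3389.
θ_c = arcsin 0.3389 = 19.81°.

19.8°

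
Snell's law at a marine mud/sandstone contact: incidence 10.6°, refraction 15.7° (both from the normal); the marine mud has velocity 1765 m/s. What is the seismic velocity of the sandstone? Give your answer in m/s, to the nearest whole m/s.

2596 m/s

Snell's law: sin 10.6°/V₁ = sin 15.7°/V₂.
V₂ = V₁·sin 15.7°/sin 10.6° = 1765 × 1.4710 = 2596.39 m/s.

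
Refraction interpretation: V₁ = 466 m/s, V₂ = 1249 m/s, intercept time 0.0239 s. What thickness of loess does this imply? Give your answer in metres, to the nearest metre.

6 m

h = tᵢ·V₁·V₂ / (2·√(V₂²−V₁²)).
√(V₂²−V₁²) = √(1249² − 466²) = 1158.8 m/s.
h = 0.0239 s × 466 × 1249 / (2 × 1158.8) = 6.00 m.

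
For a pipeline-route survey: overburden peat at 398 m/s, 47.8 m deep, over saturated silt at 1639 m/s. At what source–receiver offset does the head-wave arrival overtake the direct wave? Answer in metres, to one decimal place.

122.5 m

θ_c = arcsin(398/1639) = 14.05°, so cos θ_c = 0.9701 and tᵢ = 2h cos θ_c/V₁ = 0.2330 s.
At crossover x/V₁ = x/V₂ + tᵢ ⇒ x = tᵢ/(1/V₁ − 1/V₂) = 0.23301/(2.5126e-03 − 6.1013e-04) = 122.48 m.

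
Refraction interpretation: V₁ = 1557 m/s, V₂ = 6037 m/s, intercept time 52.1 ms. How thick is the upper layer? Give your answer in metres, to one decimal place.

42.0 m

h = tᵢ·V₁·V₂ / (2·√(V₂²−V₁²)).
√(V₂²−V₁²) = √(6037² − 1557²) = 5832.8 m/s.
h = 0.0521 s × 1557 × 6037 / (2 × 5832.8) = 41.98 m.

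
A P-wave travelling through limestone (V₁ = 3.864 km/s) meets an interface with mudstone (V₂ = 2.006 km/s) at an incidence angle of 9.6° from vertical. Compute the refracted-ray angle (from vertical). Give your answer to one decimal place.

Snell's law: sin θ₂ = (V₂/V₁)·sin θ₁ = (2.006/3.864)·sin 9.6° = 0.0866.
θ₂ = sin⁻¹(0.0866) = 4.97° (from vertical).

5.0°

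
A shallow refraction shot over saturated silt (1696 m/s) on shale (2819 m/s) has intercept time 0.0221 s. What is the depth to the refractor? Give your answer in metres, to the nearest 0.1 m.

θ_c = arcsin(1696/2819) = 36.99°; cos θ_c = 0.7988.
tᵢ = 2h cos θ_c/V₁ ⇒ h = tᵢ·V₁/(2 cos θ_c) = 0.0221·1696/(2·0.7988) = 23.46 m.

23.5 m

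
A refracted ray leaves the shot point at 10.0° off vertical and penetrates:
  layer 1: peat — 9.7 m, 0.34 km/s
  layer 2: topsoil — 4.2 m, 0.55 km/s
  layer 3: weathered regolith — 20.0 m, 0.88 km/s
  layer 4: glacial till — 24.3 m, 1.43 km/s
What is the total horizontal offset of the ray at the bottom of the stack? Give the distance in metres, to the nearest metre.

Apply Snell's law at each interface; in layer i the horizontal offset is hᵢ·tan θᵢ.
Layer 1: θ = 10.00°; offset = 9.7·tan 10.00° = 1.710 m.
Layer 2: sin θ = 0.55·sin 10.0°/0.34 = 0.2809, θ = 16.31°; offset = 4.2·tan 16.31° = 1.229 m.
Layer 3: sin θ = 0.88·sin 10.0°/0.34 = 0.4494, θ = 26.71°; offset = 20.0·tan 26.71° = 10.062 m.
Layer 4: sin θ = 1.43·sin 10.0°/0.34 = 0.7303, θ = 46.92°; offset = 24.3·tan 46.92° = 25.981 m.
Total horizontal offset = 38.983 m.

39 m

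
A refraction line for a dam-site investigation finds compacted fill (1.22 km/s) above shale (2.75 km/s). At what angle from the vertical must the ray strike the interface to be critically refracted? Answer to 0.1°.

26.3°

At critical incidence the refracted ray runs along the interface (θ₂ = 90°), so sin θ_c = V₁/V₂.
θ_c = arcsin(1.22/2.75) = arcsin 0.4436 = 26.34°.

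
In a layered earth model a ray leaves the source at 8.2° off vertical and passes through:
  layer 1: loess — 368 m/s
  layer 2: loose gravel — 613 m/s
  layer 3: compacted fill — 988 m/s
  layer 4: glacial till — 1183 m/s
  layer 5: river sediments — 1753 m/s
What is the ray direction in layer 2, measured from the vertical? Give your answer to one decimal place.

Ray parameter p = sin 8.2° / 368 = 3.8758e-04 s/m.
sin θ_2 = p·V_2 = 3.8758e-04 × 613 = 0.2376.
θ_2 = arcsin 0.2376 = 13.74°.

13.7°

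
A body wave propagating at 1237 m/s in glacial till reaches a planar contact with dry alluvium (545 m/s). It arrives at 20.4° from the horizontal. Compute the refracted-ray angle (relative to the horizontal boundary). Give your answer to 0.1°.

65.6°

Convert to the normal: θ₁ = 90° − 20.4° = 69.6°.
sin θ₁/V₁ = sin θ₂/V₂ ⇒ sin θ₂ = 545·sin 69.6°/1237 = 545·0.9373/1237 = 0.4129.
θ₂ = sin⁻¹(0.4129) = 24.39° (from vertical).
From the interface: 90° − 24.39° = 65.61°.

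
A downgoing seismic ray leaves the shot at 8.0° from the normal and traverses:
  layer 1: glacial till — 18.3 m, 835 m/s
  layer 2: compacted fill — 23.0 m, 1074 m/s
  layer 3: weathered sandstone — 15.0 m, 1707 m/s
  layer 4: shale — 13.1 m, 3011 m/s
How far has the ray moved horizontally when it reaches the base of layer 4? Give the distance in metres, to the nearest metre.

Ray parameter p = sin 8.0° / 835 m/s = 1.6667e-04 s/m.
Layer 1: θ = 8.00°; offset = 18.3·tan 8.00° = 2.572 m.
Layer 2: sin θ = p·1074 = 0.1790 → θ = 10.31°; offset = 23.0·tan 10.31° = 4.185 m.
Layer 3: sin θ = p·1707 = 0.2845 → θ = 16.53°; offset = 15.0·tan 16.53° = 4.452 m.
Layer 4: sin θ = p·3011 = 0.5019 → θ = 30.12°; offset = 13.1·tan 30.12° = 7.601 m.
Total horizontal offset = 18.809 m.

19 m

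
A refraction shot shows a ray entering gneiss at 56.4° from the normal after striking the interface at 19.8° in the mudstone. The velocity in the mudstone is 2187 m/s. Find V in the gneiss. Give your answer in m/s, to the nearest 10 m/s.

Snell's law: sin 19.8°/V₁ = sin 56.4°/V₂.
V₂ = V₁·sin 56.4°/sin 19.8° = 2187 × 2.4589 = 5377.61 m/s.

5380 m/s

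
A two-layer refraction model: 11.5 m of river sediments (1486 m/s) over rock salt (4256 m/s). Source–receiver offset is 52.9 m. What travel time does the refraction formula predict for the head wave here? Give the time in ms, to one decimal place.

26.9 ms

θ_c = arcsin(V₁/V₂) = arcsin(1486/4256) = 20.44°, cos θ_c = 0.9371.
Intercept time tᵢ = 2h cos θ_c / V₁ = 2·11.5·0.9371/1486 = 0.01450 s.
t = x/V₂ + tᵢ = 52.9/4256 + 0.01450 = 0.02693 s.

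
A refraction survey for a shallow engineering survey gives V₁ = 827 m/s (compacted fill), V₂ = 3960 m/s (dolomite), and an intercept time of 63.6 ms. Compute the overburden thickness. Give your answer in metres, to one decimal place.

θ_c = arcsin(827/3960) = 12.05°; cos θ_c = 0.9780.
tᵢ = 2h cos θ_c/V₁ ⇒ h = tᵢ·V₁/(2 cos θ_c) = 0.0636·827/(2·0.9780) = 26.89 m.

26.9 m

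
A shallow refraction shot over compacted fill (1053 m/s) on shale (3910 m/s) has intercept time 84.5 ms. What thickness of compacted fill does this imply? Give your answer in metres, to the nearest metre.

46 m

θ_c = arcsin(1053/3910) = 15.62°; cos θ_c = 0.9631.
tᵢ = 2h cos θ_c/V₁ ⇒ h = tᵢ·V₁/(2 cos θ_c) = 0.0845·1053/(2·0.9631) = 46.20 m.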